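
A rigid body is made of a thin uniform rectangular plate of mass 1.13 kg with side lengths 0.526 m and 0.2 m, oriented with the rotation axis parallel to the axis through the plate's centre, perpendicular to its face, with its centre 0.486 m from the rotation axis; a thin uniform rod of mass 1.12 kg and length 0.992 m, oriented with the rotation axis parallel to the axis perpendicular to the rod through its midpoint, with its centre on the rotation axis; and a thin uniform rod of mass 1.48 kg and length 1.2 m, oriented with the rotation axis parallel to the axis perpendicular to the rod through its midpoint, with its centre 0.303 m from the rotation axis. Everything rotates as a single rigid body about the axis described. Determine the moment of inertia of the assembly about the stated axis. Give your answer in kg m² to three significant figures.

0.702

Rectangular plate: I_cm = (1/12)M(a²+b²) = (1/12)(1.13)[(0.526)² + (0.2)²] = 0.02982 kg m²; centre at d = 0.486 m, so the parallel axis theorem gives I = 0.02982 + (1.13)(0.486)² = 0.29672 kg m².
Thin rod: I_cm = (1/12)ML² = (1/12)(1.12)(0.992)² = 0.091846 kg m²; axis through the centre, so I = 0.091846 kg m².
Thin rod: I_cm = (1/12)ML² = (1/12)(1.48)(1.2)² = 0.1776 kg m²; centre at d = 0.303 m, so the parallel axis theorem gives I = 0.1776 + (1.48)(0.303)² = 0.31348 kg m².
Total I = 0.29672 + 0.091846 + 0.31348 = 0.70205 kg m².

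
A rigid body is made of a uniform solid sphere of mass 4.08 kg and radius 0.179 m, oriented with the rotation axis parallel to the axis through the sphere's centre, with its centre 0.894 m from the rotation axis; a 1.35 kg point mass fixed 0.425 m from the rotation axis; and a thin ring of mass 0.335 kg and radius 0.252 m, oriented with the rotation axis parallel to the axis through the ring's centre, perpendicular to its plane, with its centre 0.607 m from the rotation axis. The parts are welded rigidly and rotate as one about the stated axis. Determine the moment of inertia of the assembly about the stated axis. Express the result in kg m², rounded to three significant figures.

Solid sphere: I_cm = (2/5)MR² = (2/5)(4.08)(0.179)² = 0.052291 kg m²; centre at d = 0.894 m, so the parallel axis theorem gives I = 0.052291 + (4.08)(0.894)² = 3.3132 kg m².
Point mass: I_cm = 0; centre at d = 0.425 m, so the parallel axis theorem gives I = 0 + (1.35)(0.425)² = 0.24384 kg m².
Thin ring: I_cm = MR² = (0.335)(0.252)² = 0.021274 kg m²; centre at d = 0.607 m, so the parallel axis theorem gives I = 0.021274 + (0.335)(0.607)² = 0.1447 kg m².
Total I = 3.3132 + 0.24384 + 0.1447 = 3.7017 kg m².

3.70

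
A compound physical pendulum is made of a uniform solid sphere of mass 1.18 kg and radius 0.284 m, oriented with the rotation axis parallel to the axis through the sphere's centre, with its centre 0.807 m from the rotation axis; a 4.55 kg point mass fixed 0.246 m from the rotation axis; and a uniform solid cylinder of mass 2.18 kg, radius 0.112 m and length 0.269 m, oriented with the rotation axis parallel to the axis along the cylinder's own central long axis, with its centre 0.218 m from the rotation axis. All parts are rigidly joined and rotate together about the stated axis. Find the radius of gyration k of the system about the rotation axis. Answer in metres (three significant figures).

0.389

Solid sphere: I_cm = (2/5)MR² = (2/5)(1.18)(0.284)² = 0.03807 kg m²; centre at d = 0.807 m, so I = I_cm + Md² gives I = 0.03807 + (1.18)(0.807)² = 0.80654 kg m².
Point mass: I_cm = 0; centre at d = 0.246 m, so I = I_cm + Md² gives I = 0 + (4.55)(0.246)² = 0.27535 kg m².
Solid cylinder: I_cm = (1/2)MR² = (1/2)(2.18)(0.112)² = 0.013673 kg m²; centre at d = 0.218 m, so I = I_cm + Md² gives I = 0.013673 + (2.18)(0.218)² = 0.11728 kg m².
Total I = 1.1992 kg m²; total mass M = 7.91 kg.
k = √(I/M) = √(1.1992/7.91) = 0.38936 m.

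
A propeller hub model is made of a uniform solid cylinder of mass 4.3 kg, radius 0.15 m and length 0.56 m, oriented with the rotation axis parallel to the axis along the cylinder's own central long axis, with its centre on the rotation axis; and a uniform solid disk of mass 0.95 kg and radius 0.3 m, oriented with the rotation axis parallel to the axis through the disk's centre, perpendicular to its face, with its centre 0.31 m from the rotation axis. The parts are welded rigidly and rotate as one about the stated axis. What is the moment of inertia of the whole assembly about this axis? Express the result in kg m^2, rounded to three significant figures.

Solid cylinder: I_cm = (1/2)MR² = (1/2)(4.3)(0.15)² = 0.048375 kg m^2; axis through the centre, so I = 0.048375 kg m^2.
Solid disk: I_cm = (1/2)MR² = (1/2)(0.95)(0.3)² = 0.04275 kg m^2; centre at d = 0.31 m, so I = I_cm + Md² gives I = 0.04275 + (0.95)(0.31)² = 0.13404 kg m^2.
Total I = 0.048375 + 0.13404 = 0.18242 kg m^2.

0.182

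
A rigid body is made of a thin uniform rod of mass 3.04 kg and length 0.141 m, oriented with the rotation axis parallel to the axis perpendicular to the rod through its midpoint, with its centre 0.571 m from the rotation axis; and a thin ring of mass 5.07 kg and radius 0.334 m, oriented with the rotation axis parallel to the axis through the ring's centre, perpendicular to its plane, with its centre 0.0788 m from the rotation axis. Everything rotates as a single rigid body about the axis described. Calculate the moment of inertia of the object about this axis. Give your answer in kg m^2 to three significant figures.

Thin rod: I_cm = (1/12)ML² = (1/12)(3.04)(0.141)² = 0.0050365 kg m^2; centre at d = 0.571 m, so the parallel axis theorem gives I = 0.0050365 + (3.04)(0.571)² = 0.9962 kg m^2.
Thin ring: I_cm = MR² = (5.07)(0.334)² = 0.56559 kg m^2; centre at d = 0.0788 m, so the parallel axis theorem gives I = 0.56559 + (5.07)(0.0788)² = 0.59707 kg m^2.
Total I = 0.9962 + 0.59707 = 1.5933 kg m^2.

1.59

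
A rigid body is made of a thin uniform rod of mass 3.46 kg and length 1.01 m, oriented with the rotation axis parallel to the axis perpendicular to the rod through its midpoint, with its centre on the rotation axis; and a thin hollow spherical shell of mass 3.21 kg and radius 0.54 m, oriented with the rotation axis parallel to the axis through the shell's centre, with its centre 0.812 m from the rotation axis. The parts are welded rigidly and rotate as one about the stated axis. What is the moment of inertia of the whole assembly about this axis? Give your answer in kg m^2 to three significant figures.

Thin rod: I_cm = (1/12)ML² = (1/12)(3.46)(1.01)² = 0.29413 kg m^2; axis through the centre, so I = 0.29413 kg m^2.
Spherical shell: I_cm = (2/3)MR² = (2/3)(3.21)(0.54)² = 0.62402 kg m^2; centre at d = 0.812 m, so the parallel axis theorem gives I = 0.62402 + (3.21)(0.812)² = 2.7405 kg m^2.
Total I = 0.29413 + 2.7405 = 3.0346 kg m^2.

3.03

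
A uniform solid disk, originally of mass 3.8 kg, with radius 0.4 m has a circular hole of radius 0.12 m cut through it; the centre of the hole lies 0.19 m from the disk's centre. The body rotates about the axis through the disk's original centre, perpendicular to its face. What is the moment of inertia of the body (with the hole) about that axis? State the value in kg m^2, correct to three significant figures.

0.289

Unpierced body about its centre: I₀ = (1/2)MR² = (1/2)(3.8)(0.4)² = 0.304 kg m^2.
The removed disk has mass m = M·(r/R)² = (3.8)(0.12/0.4)² = 0.342 kg (same uniform areal density).
Its moment of inertia about the rotation axis (parallel-axis theorem): I_hole = (1/2)mr² + md² = (1/2)(0.342)(0.12)² + (0.342)(0.19)² = 0.014809 kg m^2.
Treating the hole as negative mass, I = I₀ − I_hole = 0.304 − 0.014809 = 0.28919 kg m^2.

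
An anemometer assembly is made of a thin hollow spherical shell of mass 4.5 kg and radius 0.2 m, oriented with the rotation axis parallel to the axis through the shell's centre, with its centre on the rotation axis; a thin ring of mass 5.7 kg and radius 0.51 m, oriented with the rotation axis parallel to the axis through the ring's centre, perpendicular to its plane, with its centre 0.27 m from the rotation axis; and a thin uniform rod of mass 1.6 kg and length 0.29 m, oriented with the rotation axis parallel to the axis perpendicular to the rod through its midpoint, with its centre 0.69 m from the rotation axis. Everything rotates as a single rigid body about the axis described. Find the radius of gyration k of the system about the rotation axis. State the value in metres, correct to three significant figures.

Spherical shell: I_cm = (2/3)MR² = (2/3)(4.5)(0.2)² = 0.12 kg m^2; axis through the centre, so I = 0.12 kg m^2.
Thin ring: I_cm = MR² = (5.7)(0.51)² = 1.4826 kg m^2; centre at d = 0.27 m, so the parallel axis theorem gives I = 1.4826 + (5.7)(0.27)² = 1.8981 kg m^2.
Thin rod: I_cm = (1/12)ML² = (1/12)(1.6)(0.29)² = 0.011213 kg m^2; centre at d = 0.69 m, so the parallel axis theorem gives I = 0.011213 + (1.6)(0.69)² = 0.77297 kg m^2.
Total I = 2.7911 kg m^2; total mass M = 11.8 kg.
k = √(I/M) = √(2.7911/11.8) = 0.48635 m.

0.486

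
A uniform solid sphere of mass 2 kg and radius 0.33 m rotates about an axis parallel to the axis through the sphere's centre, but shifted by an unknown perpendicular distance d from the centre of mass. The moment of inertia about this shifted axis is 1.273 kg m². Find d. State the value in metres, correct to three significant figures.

0.770

About the centre-of-mass axis, I_cm = (2/5)MR² = (2/5)(2)(0.33)² = 0.08712 kg m².
Parallel axis theorem: I = I_cm + Md², so Md² = 1.273 − 0.08712 = 1.1859 kg m².
d = √(1.1859 / 2) = 0.77003 m.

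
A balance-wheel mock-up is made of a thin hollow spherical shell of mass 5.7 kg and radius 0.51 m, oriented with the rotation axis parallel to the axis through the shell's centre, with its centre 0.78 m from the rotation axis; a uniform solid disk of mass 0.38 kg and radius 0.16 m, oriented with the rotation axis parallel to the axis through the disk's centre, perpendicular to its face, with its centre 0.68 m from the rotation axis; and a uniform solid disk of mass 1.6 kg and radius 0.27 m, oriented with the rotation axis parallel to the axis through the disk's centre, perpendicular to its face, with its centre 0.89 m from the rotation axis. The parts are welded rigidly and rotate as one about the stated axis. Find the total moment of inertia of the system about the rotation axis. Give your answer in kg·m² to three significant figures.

5.96

Spherical shell: I_cm = (2/3)MR² = (2/3)(5.7)(0.51)² = 0.98838 kg·m²; centre at d = 0.78 m, so I = I_cm + Md² gives I = 0.98838 + (5.7)(0.78)² = 4.4563 kg·m².
Solid disk: I_cm = (1/2)MR² = (1/2)(0.38)(0.16)² = 0.004864 kg·m²; centre at d = 0.68 m, so I = I_cm + Md² gives I = 0.004864 + (0.38)(0.68)² = 0.18058 kg·m².
Solid disk: I_cm = (1/2)MR² = (1/2)(1.6)(0.27)² = 0.05832 kg·m²; centre at d = 0.89 m, so I = I_cm + Md² gives I = 0.05832 + (1.6)(0.89)² = 1.3257 kg·m².
Total I = 4.4563 + 0.18058 + 1.3257 = 5.9625 kg·m².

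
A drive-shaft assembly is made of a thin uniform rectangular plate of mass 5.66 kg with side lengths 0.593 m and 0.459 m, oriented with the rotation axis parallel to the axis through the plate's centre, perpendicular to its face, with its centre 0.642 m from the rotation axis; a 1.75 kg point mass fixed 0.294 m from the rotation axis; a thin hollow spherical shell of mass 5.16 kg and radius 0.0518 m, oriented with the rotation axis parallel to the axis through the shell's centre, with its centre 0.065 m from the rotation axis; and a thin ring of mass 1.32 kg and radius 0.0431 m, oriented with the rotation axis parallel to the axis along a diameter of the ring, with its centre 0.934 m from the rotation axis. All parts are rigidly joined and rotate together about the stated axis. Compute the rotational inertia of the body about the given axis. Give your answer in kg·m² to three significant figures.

3.93

Rectangular plate: I_cm = (1/12)M(a²+b²) = (1/12)(5.66)[(0.593)² + (0.459)²] = 0.26523 kg·m²; centre at d = 0.642 m, so the parallel axis theorem gives I = 0.26523 + (5.66)(0.642)² = 2.5981 kg·m².
Point mass: I_cm = 0; centre at d = 0.294 m, so the parallel axis theorem gives I = 0 + (1.75)(0.294)² = 0.15126 kg·m².
Spherical shell: I_cm = (2/3)MR² = (2/3)(5.16)(0.0518)² = 0.0092303 kg·m²; centre at d = 0.065 m, so the parallel axis theorem gives I = 0.0092303 + (5.16)(0.065)² = 0.031031 kg·m².
Thin ring: I_cm = (1/2)MR² = (1/2)(1.32)(0.0431)² = 0.001226 kg·m²; centre at d = 0.934 m, so the parallel axis theorem gives I = 0.001226 + (1.32)(0.934)² = 1.1527 kg·m².
Total I = 2.5981 + 0.15126 + 0.031031 + 1.1527 = 3.9331 kg·m².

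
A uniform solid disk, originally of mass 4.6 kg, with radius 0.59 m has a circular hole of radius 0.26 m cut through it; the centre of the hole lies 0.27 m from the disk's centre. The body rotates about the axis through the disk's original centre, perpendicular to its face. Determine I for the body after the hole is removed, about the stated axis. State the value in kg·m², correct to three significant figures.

0.705

Unpierced body about its centre: I₀ = (1/2)MR² = (1/2)(4.6)(0.59)² = 0.80063 kg·m².
The removed disk has mass m = M·(r/R)² = (4.6)(0.26/0.59)² = 0.89331 kg (same uniform areal density).
Its moment of inertia about the rotation axis (parallel-axis theorem): I_hole = (1/2)mr² + md² = (1/2)(0.89331)(0.26)² + (0.89331)(0.27)² = 0.095316 kg·m².
Treating the hole as negative mass, I = I₀ − I_hole = 0.80063 − 0.095316 = 0.70531 kg·m².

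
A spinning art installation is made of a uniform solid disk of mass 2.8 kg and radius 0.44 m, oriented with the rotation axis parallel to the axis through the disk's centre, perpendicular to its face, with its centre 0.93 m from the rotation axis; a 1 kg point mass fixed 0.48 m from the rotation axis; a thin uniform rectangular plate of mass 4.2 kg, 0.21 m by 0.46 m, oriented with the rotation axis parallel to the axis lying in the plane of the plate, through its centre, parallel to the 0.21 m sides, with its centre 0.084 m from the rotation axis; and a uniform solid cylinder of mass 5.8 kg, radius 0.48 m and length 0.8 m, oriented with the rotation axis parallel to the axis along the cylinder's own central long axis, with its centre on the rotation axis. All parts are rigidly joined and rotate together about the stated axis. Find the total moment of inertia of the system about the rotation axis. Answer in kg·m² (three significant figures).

3.70

Solid disk: I_cm = (1/2)MR² = (1/2)(2.8)(0.44)² = 0.27104 kg·m²; centre at d = 0.93 m, so the parallel axis theorem gives I = 0.27104 + (2.8)(0.93)² = 2.6928 kg·m².
Point mass: I_cm = 0; centre at d = 0.48 m, so the parallel axis theorem gives I = 0 + (1)(0.48)² = 0.2304 kg·m².
Rectangular plate: I_cm = (1/12)Mb² = (1/12)(4.2)(0.46)² = 0.07406 kg·m²; centre at d = 0.084 m, so the parallel axis theorem gives I = 0.07406 + (4.2)(0.084)² = 0.1037 kg·m².
Solid cylinder: I_cm = (1/2)MR² = (1/2)(5.8)(0.48)² = 0.66816 kg·m²; axis through the centre, so I = 0.66816 kg·m².
Total I = 2.6928 + 0.2304 + 0.1037 + 0.66816 = 3.695 kg·m².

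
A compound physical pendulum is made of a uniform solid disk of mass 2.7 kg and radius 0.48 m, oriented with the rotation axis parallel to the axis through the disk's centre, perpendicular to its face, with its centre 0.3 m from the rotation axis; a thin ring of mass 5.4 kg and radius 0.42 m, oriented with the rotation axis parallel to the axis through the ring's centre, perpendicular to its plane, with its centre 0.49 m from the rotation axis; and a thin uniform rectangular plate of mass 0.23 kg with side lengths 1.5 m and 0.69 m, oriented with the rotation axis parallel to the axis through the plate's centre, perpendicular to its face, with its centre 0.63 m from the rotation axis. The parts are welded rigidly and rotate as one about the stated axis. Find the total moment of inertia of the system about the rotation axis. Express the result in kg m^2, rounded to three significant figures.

Solid disk: I_cm = (1/2)MR² = (1/2)(2.7)(0.48)² = 0.31104 kg m^2; centre at d = 0.3 m, so I = I_cm + Md² gives I = 0.31104 + (2.7)(0.3)² = 0.55404 kg m^2.
Thin ring: I_cm = MR² = (5.4)(0.42)² = 0.95256 kg m^2; centre at d = 0.49 m, so I = I_cm + Md² gives I = 0.95256 + (5.4)(0.49)² = 2.2491 kg m^2.
Rectangular plate: I_cm = (1/12)M(a²+b²) = (1/12)(0.23)[(1.5)² + (0.69)²] = 0.05225 kg m^2; centre at d = 0.63 m, so I = I_cm + Md² gives I = 0.05225 + (0.23)(0.63)² = 0.14354 kg m^2.
Total I = 0.55404 + 2.2491 + 0.14354 = 2.9467 kg m^2.

2.95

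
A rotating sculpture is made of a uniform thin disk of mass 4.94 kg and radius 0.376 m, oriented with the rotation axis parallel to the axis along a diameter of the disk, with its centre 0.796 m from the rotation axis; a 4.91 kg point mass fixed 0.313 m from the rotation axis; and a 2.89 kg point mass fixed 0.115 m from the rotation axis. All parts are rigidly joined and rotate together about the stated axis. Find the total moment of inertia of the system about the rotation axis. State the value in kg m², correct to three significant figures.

3.82

Thin disk: I_cm = (1/4)MR² = (1/4)(4.94)(0.376)² = 0.1746 kg m²; centre at d = 0.796 m, so I = I_cm + Md² gives I = 0.1746 + (4.94)(0.796)² = 3.3047 kg m².
Point mass: I_cm = 0; centre at d = 0.313 m, so I = I_cm + Md² gives I = 0 + (4.91)(0.313)² = 0.48103 kg m².
Point mass: I_cm = 0; centre at d = 0.115 m, so I = I_cm + Md² gives I = 0 + (2.89)(0.115)² = 0.03822 kg m².
Total I = 3.3047 + 0.48103 + 0.03822 = 3.8239 kg m².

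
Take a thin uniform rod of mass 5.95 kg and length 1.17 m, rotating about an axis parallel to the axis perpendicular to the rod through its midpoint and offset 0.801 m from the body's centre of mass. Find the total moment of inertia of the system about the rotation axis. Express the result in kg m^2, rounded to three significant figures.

4.50

I_cm = (1/12)ML² = (1/12)(5.95)(1.17)² = 0.67875 kg m^2; centre at d = 0.801 m, so I = I_cm + Md² gives I = 0.67875 + (5.95)(0.801)² = 4.4963 kg m^2.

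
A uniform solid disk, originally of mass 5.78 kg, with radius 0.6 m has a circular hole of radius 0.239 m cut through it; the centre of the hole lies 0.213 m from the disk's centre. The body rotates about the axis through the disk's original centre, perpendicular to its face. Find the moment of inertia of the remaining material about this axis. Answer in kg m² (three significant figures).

0.973

Unpierced body about its centre: I₀ = (1/2)MR² = (1/2)(5.78)(0.6)² = 1.0404 kg m².
The removed disk has mass m = M·(r/R)² = (5.78)(0.239/0.6)² = 0.91711 kg (same uniform areal density).
Its moment of inertia about the rotation axis (parallel-axis theorem): I_hole = (1/2)mr² + md² = (1/2)(0.91711)(0.239)² + (0.91711)(0.213)² = 0.067801 kg m².
Treating the hole as negative mass, I = I₀ − I_hole = 1.0404 − 0.067801 = 0.9726 kg m².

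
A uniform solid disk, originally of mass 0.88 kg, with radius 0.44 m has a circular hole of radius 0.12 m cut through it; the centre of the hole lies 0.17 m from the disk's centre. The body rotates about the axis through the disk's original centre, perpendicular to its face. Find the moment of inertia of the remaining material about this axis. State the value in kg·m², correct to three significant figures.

Unpierced body about its centre: I₀ = (1/2)MR² = (1/2)(0.88)(0.44)² = 0.085184 kg·m².
The removed disk has mass m = M·(r/R)² = (0.88)(0.12/0.44)² = 0.065455 kg (same uniform areal density).
Its moment of inertia about the rotation axis (parallel-axis theorem): I_hole = (1/2)mr² + md² = (1/2)(0.065455)(0.12)² + (0.065455)(0.17)² = 0.0023629 kg·m².
Treating the hole as negative mass, I = I₀ − I_hole = 0.085184 − 0.0023629 = 0.082821 kg·m².

0.0828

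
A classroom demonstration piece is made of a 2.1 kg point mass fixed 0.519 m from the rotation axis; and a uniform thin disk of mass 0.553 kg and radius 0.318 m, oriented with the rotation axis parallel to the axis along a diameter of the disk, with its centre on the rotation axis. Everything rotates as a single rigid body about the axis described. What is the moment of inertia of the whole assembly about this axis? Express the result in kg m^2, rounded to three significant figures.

0.580

Point mass: I_cm = 0; centre at d = 0.519 m, so the parallel axis theorem gives I = 0 + (2.1)(0.519)² = 0.56566 kg m^2.
Thin disk: I_cm = (1/4)MR² = (1/4)(0.553)(0.318)² = 0.01398 kg m^2; axis through the centre, so I = 0.01398 kg m^2.
Total I = 0.56566 + 0.01398 = 0.57964 kg m^2.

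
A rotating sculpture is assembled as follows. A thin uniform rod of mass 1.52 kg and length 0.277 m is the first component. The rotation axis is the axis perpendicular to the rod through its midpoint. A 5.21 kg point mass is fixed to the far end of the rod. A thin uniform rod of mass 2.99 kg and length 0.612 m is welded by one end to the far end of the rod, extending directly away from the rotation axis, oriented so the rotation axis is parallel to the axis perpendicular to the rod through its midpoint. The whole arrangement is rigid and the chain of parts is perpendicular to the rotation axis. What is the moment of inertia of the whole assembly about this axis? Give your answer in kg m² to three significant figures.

Thin rod: I_cm = (1/12)ML² = (1/12)(1.52)(0.277)² = 0.009719 kg m²; axis through the centre, so I = 0.009719 kg m².
Point mass: I_cm = 0; centre at d = 0.1385 m, so the parallel axis theorem gives I = 0 + (5.21)(0.1385)² = 0.09994 kg m².
Thin rod: I_cm = (1/12)ML² = (1/12)(2.99)(0.612)² = 0.093324 kg m²; centre at d = 0.1385 + 0.306 = 0.4445 m, so the parallel axis theorem gives I = 0.093324 + (2.99)(0.4445)² = 0.68409 kg m².
Total I = 0.009719 + 0.09994 + 0.68409 = 0.79375 kg m².

0.794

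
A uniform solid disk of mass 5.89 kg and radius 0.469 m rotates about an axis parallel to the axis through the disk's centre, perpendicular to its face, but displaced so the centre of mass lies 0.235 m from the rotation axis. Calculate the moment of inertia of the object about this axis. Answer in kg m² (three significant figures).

0.973

I_cm = (1/2)MR² = (1/2)(5.89)(0.469)² = 0.64779 kg m²; centre at d = 0.235 m, so the parallel axis theorem gives I = 0.64779 + (5.89)(0.235)² = 0.97306 kg m².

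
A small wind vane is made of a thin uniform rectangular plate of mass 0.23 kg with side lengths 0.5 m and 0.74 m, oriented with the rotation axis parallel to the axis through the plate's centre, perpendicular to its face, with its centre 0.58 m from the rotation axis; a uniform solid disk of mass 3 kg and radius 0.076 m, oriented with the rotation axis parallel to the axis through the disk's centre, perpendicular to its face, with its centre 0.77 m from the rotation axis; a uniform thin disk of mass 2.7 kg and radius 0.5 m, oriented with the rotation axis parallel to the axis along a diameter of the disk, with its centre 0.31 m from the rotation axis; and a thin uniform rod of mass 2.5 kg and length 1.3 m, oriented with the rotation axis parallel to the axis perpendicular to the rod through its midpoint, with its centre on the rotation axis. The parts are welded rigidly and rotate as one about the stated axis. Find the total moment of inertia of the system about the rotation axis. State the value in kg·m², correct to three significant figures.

2.66

Rectangular plate: I_cm = (1/12)M(a²+b²) = (1/12)(0.23)[(0.5)² + (0.74)²] = 0.015287 kg·m²; centre at d = 0.58 m, so the parallel axis theorem gives I = 0.015287 + (0.23)(0.58)² = 0.092659 kg·m².
Solid disk: I_cm = (1/2)MR² = (1/2)(3)(0.076)² = 0.008664 kg·m²; centre at d = 0.77 m, so the parallel axis theorem gives I = 0.008664 + (3)(0.77)² = 1.7874 kg·m².
Thin disk: I_cm = (1/4)MR² = (1/4)(2.7)(0.5)² = 0.16875 kg·m²; centre at d = 0.31 m, so the parallel axis theorem gives I = 0.16875 + (2.7)(0.31)² = 0.42822 kg·m².
Thin rod: I_cm = (1/12)ML² = (1/12)(2.5)(1.3)² = 0.35208 kg·m²; axis through the centre, so I = 0.35208 kg·m².
Total I = 0.092659 + 1.7874 + 0.42822 + 0.35208 = 2.6603 kg·m².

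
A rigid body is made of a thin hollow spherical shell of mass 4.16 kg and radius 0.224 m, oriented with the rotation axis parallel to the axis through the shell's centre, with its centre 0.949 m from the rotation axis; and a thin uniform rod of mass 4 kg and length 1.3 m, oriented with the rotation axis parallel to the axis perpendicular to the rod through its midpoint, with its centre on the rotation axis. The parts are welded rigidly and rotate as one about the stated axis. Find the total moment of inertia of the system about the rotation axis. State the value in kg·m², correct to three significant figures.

4.45

Spherical shell: I_cm = (2/3)MR² = (2/3)(4.16)(0.224)² = 0.13915 kg·m²; centre at d = 0.949 m, so the parallel axis theorem gives I = 0.13915 + (4.16)(0.949)² = 3.8857 kg·m².
Thin rod: I_cm = (1/12)ML² = (1/12)(4)(1.3)² = 0.56333 kg·m²; axis through the centre, so I = 0.56333 kg·m².
Total I = 3.8857 + 0.56333 = 4.449 kg·m².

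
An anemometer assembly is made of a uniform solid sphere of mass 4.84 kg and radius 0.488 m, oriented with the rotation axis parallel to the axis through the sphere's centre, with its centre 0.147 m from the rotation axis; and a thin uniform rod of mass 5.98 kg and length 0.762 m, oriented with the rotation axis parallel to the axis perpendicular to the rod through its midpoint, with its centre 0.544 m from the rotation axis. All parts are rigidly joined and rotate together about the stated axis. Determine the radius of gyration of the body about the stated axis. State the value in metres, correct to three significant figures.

Solid sphere: I_cm = (2/5)MR² = (2/5)(4.84)(0.488)² = 0.46105 kg·m²; centre at d = 0.147 m, so the parallel axis theorem gives I = 0.46105 + (4.84)(0.147)² = 0.56563 kg·m².
Thin rod: I_cm = (1/12)ML² = (1/12)(5.98)(0.762)² = 0.28935 kg·m²; centre at d = 0.544 m, so the parallel axis theorem gives I = 0.28935 + (5.98)(0.544)² = 2.0591 kg·m².
Total I = 2.6247 kg·m²; total mass M = 10.82 kg.
k = √(I/M) = √(2.6247/10.82) = 0.49252 m.

0.493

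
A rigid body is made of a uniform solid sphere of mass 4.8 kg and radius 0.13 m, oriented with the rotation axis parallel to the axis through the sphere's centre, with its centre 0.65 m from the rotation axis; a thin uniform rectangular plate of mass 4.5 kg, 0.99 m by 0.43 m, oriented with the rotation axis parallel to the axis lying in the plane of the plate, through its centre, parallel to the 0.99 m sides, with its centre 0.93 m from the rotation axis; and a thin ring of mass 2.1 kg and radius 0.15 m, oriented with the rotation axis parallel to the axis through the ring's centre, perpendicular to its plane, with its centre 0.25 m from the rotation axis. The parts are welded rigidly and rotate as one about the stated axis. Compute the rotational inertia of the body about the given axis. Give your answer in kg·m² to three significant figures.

6.20

Solid sphere: I_cm = (2/5)MR² = (2/5)(4.8)(0.13)² = 0.032448 kg·m²; centre at d = 0.65 m, so I = I_cm + Md² gives I = 0.032448 + (4.8)(0.65)² = 2.0604 kg·m².
Rectangular plate: I_cm = (1/12)Mb² = (1/12)(4.5)(0.43)² = 0.069337 kg·m²; centre at d = 0.93 m, so I = I_cm + Md² gives I = 0.069337 + (4.5)(0.93)² = 3.9614 kg·m².
Thin ring: I_cm = MR² = (2.1)(0.15)² = 0.04725 kg·m²; centre at d = 0.25 m, so I = I_cm + Md² gives I = 0.04725 + (2.1)(0.25)² = 0.1785 kg·m².
Total I = 2.0604 + 3.9614 + 0.1785 = 6.2003 kg·m².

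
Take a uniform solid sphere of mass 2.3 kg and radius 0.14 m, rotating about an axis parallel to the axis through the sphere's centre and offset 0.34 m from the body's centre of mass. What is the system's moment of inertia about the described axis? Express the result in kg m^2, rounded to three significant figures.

0.284

I_cm = (2/5)MR² = (2/5)(2.3)(0.14)² = 0.018032 kg m^2; centre at d = 0.34 m, so I = I_cm + Md² gives I = 0.018032 + (2.3)(0.34)² = 0.28391 kg m^2.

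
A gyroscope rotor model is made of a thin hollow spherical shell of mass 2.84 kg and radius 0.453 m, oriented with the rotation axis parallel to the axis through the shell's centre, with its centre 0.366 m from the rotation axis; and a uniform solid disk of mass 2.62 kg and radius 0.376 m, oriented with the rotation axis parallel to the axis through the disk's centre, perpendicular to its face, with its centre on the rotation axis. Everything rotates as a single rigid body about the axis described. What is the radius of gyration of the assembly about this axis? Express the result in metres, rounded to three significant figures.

0.418

Spherical shell: I_cm = (2/3)MR² = (2/3)(2.84)(0.453)² = 0.38853 kg·m²; centre at d = 0.366 m, so I = I_cm + Md² gives I = 0.38853 + (2.84)(0.366)² = 0.76896 kg·m².
Solid disk: I_cm = (1/2)MR² = (1/2)(2.62)(0.376)² = 0.1852 kg·m²; axis through the centre, so I = 0.1852 kg·m².
Total I = 0.95417 kg·m²; total mass M = 5.46 kg.
k = √(I/M) = √(0.95417/5.46) = 0.41804 m.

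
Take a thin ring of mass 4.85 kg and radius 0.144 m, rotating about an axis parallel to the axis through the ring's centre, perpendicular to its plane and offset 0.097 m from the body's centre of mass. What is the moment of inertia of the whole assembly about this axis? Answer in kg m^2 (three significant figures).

0.146

I_cm = MR² = (4.85)(0.144)² = 0.10057 kg m^2; centre at d = 0.097 m, so I = I_cm + Md² gives I = 0.10057 + (4.85)(0.097)² = 0.1462 kg m^2.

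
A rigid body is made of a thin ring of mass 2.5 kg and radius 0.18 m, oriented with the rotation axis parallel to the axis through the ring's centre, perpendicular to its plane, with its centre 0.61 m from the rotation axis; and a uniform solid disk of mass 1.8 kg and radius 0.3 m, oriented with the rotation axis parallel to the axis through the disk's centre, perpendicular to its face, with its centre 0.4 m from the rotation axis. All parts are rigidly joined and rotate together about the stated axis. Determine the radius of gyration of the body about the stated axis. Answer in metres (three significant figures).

0.567

Thin ring: I_cm = MR² = (2.5)(0.18)² = 0.081 kg·m²; centre at d = 0.61 m, so the parallel axis theorem gives I = 0.081 + (2.5)(0.61)² = 1.0112 kg·m².
Solid disk: I_cm = (1/2)MR² = (1/2)(1.8)(0.3)² = 0.081 kg·m²; centre at d = 0.4 m, so the parallel axis theorem gives I = 0.081 + (1.8)(0.4)² = 0.369 kg·m².
Total I = 1.3803 kg·m²; total mass M = 4.3 kg.
k = √(I/M) = √(1.3803/4.3) = 0.56656 m.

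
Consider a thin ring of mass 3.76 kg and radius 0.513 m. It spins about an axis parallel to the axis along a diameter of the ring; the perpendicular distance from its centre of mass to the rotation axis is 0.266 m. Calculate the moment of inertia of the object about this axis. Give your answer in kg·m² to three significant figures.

I_cm = (1/2)MR² = (1/2)(3.76)(0.513)² = 0.49476 kg·m²; centre at d = 0.266 m, so I = I_cm + Md² gives I = 0.49476 + (3.76)(0.266)² = 0.7608 kg·m².

0.761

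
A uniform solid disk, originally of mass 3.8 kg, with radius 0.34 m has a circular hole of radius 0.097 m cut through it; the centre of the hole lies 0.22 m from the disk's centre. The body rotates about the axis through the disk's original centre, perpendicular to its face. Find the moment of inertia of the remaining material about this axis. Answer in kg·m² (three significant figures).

Unpierced body about its centre: I₀ = (1/2)MR² = (1/2)(3.8)(0.34)² = 0.21964 kg·m².
The removed disk has mass m = M·(r/R)² = (3.8)(0.097/0.34)² = 0.30929 kg (same uniform areal density).
Its moment of inertia about the rotation axis (parallel-axis theorem): I_hole = (1/2)mr² + md² = (1/2)(0.30929)(0.097)² + (0.30929)(0.22)² = 0.016425 kg·m².
Treating the hole as negative mass, I = I₀ − I_hole = 0.21964 − 0.016425 = 0.20322 kg·m².

0.203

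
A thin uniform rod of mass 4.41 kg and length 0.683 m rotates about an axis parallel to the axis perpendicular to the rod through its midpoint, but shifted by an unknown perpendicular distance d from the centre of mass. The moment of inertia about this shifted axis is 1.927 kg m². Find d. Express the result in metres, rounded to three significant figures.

About the centre-of-mass axis, I_cm = (1/12)ML² = (1/12)(4.41)(0.683)² = 0.17143 kg m².
Parallel axis theorem: I = I_cm + Md², so Md² = 1.927 − 0.17143 = 1.7556 kg m².
d = √(1.7556 / 4.41) = 0.63094 m.

0.631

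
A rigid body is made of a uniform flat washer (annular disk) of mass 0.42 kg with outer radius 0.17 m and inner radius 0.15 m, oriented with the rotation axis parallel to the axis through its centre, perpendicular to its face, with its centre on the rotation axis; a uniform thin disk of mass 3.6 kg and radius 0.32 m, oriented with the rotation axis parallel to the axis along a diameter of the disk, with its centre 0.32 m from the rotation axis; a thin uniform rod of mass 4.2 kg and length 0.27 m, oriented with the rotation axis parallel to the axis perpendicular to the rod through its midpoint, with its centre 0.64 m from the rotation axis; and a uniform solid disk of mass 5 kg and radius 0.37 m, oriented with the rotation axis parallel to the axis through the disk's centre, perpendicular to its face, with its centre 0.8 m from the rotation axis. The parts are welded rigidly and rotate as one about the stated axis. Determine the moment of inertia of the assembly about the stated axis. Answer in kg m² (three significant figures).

Annular disk: I_cm = (1/2)M(R²+r²) = (1/2)(0.42)[(0.17)² + (0.15)²] = 0.010794 kg m²; axis through the centre, so I = 0.010794 kg m².
Thin disk: I_cm = (1/4)MR² = (1/4)(3.6)(0.32)² = 0.09216 kg m²; centre at d = 0.32 m, so I = I_cm + Md² gives I = 0.09216 + (3.6)(0.32)² = 0.4608 kg m².
Thin rod: I_cm = (1/12)ML² = (1/12)(4.2)(0.27)² = 0.025515 kg m²; centre at d = 0.64 m, so I = I_cm + Md² gives I = 0.025515 + (4.2)(0.64)² = 1.7458 kg m².
Solid disk: I_cm = (1/2)MR² = (1/2)(5)(0.37)² = 0.34225 kg m²; centre at d = 0.8 m, so I = I_cm + Md² gives I = 0.34225 + (5)(0.8)² = 3.5423 kg m².
Total I = 0.010794 + 0.4608 + 1.7458 + 3.5423 = 5.7597 kg m².

5.76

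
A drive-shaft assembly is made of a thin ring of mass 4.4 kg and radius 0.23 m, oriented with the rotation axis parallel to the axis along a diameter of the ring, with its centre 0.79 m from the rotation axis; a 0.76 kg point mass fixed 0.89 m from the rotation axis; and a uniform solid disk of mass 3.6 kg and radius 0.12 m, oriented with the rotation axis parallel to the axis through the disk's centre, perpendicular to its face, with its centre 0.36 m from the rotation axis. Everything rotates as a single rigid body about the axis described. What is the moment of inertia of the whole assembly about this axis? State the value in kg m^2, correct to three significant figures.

3.96

Thin ring: I_cm = (1/2)MR² = (1/2)(4.4)(0.23)² = 0.11638 kg m^2; centre at d = 0.79 m, so I = I_cm + Md² gives I = 0.11638 + (4.4)(0.79)² = 2.8624 kg m^2.
Point mass: I_cm = 0; centre at d = 0.89 m, so I = I_cm + Md² gives I = 0 + (0.76)(0.89)² = 0.602 kg m^2.
Solid disk: I_cm = (1/2)MR² = (1/2)(3.6)(0.12)² = 0.02592 kg m^2; centre at d = 0.36 m, so I = I_cm + Md² gives I = 0.02592 + (3.6)(0.36)² = 0.49248 kg m^2.
Total I = 2.8624 + 0.602 + 0.49248 = 3.9569 kg m^2.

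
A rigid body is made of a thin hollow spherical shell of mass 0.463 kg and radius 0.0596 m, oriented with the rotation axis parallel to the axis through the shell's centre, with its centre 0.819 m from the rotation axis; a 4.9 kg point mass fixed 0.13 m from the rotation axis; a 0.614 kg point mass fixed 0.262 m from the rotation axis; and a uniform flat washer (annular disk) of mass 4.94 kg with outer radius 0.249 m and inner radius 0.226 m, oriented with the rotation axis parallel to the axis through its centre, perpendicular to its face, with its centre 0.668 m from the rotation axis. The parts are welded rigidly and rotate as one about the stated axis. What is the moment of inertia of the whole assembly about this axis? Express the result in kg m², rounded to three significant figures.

2.92

Spherical shell: I_cm = (2/3)MR² = (2/3)(0.463)(0.0596)² = 0.0010964 kg m²; centre at d = 0.819 m, so I = I_cm + Md² gives I = 0.0010964 + (0.463)(0.819)² = 0.31166 kg m².
Point mass: I_cm = 0; centre at d = 0.13 m, so I = I_cm + Md² gives I = 0 + (4.9)(0.13)² = 0.08281 kg m².
Point mass: I_cm = 0; centre at d = 0.262 m, so I = I_cm + Md² gives I = 0 + (0.614)(0.262)² = 0.042147 kg m².
Annular disk: I_cm = (1/2)M(R²+r²) = (1/2)(4.94)[(0.249)² + (0.226)²] = 0.2793 kg m²; centre at d = 0.668 m, so I = I_cm + Md² gives I = 0.2793 + (4.94)(0.668)² = 2.4836 kg m².
Total I = 0.31166 + 0.08281 + 0.042147 + 2.4836 = 2.9203 kg m².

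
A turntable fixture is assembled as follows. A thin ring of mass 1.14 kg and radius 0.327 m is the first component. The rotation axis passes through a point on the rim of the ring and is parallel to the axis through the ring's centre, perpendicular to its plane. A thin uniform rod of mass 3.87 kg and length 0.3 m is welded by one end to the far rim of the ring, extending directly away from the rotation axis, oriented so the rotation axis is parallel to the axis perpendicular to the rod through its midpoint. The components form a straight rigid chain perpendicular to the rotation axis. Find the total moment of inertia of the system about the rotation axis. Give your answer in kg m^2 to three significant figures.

Thin ring: I_cm = MR² = (1.14)(0.327)² = 0.1219 kg m^2; centre at d = 0.327 m, so I = I_cm + Md² gives I = 0.1219 + (1.14)(0.327)² = 0.2438 kg m^2.
Thin rod: I_cm = (1/12)ML² = (1/12)(3.87)(0.3)² = 0.029025 kg m^2; centre at d = 0.327 + 0.327 + 0.15 = 0.804 m, so I = I_cm + Md² gives I = 0.029025 + (3.87)(0.804)² = 2.5307 kg m^2.
Total I = 0.2438 + 2.5307 = 2.7745 kg m^2.

2.77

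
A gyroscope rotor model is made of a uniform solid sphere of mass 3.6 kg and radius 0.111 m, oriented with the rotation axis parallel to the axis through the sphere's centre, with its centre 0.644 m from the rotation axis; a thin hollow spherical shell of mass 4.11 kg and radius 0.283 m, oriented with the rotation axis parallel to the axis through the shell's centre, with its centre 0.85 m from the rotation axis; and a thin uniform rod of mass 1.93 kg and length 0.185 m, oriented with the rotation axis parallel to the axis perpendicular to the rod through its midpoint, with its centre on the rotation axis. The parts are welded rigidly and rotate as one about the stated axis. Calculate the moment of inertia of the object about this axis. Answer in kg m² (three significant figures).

4.71

Solid sphere: I_cm = (2/5)MR² = (2/5)(3.6)(0.111)² = 0.017742 kg m²; centre at d = 0.644 m, so I = I_cm + Md² gives I = 0.017742 + (3.6)(0.644)² = 1.5108 kg m².
Spherical shell: I_cm = (2/3)MR² = (2/3)(4.11)(0.283)² = 0.21944 kg m²; centre at d = 0.85 m, so I = I_cm + Md² gives I = 0.21944 + (4.11)(0.85)² = 3.1889 kg m².
Thin rod: I_cm = (1/12)ML² = (1/12)(1.93)(0.185)² = 0.0055045 kg m²; axis through the centre, so I = 0.0055045 kg m².
Total I = 1.5108 + 3.1889 + 0.0055045 = 4.7052 kg m².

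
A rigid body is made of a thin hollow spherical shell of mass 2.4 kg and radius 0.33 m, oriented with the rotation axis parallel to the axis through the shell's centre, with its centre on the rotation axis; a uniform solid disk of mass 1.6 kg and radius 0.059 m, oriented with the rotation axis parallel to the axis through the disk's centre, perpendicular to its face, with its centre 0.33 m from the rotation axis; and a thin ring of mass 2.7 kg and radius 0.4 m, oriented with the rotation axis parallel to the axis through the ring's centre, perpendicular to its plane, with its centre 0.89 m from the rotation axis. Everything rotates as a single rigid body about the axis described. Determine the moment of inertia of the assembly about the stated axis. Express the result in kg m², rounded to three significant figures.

2.92

Spherical shell: I_cm = (2/3)MR² = (2/3)(2.4)(0.33)² = 0.17424 kg m²; axis through the centre, so I = 0.17424 kg m².
Solid disk: I_cm = (1/2)MR² = (1/2)(1.6)(0.059)² = 0.0027848 kg m²; centre at d = 0.33 m, so I = I_cm + Md² gives I = 0.0027848 + (1.6)(0.33)² = 0.17702 kg m².
Thin ring: I_cm = MR² = (2.7)(0.4)² = 0.432 kg m²; centre at d = 0.89 m, so I = I_cm + Md² gives I = 0.432 + (2.7)(0.89)² = 2.5707 kg m².
Total I = 0.17424 + 0.17702 + 2.5707 = 2.9219 kg m².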